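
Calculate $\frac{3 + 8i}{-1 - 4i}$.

Multiply numerator and denominator by conjugate (-1 + 4i):
= (3 + 8i)(-1 + 4i) / ((-1)^2 + (-4)^2)
= (-35 + 4i) / 17
= -35/17 + (4/17)i


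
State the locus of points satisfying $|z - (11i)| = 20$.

|z - z0| = r describes a circle centered at z0 with radius r
Here z0 = 11i and r = 20
Locus: Circle centered at (0, 11) with radius 20


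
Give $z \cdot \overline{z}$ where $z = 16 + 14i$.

z * conjugate(z) = |z|^2 = a^2 + b^2
= 16^2 + 14^2 = 452


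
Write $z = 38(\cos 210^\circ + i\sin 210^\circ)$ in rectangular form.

a = r cos θ = 38 * -sqrt(3)/2 = -19*sqrt(3)
b = r sin θ = 38 * -1/2 = -19
z = -19*sqrt(3) - 19i


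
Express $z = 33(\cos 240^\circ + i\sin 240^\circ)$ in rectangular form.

a = r cos θ = 33 * -1/2 = -33/2
b = r sin θ = 33 * -sqrt(3)/2 = -33*sqrt(3)/2
z = -33/2 - (33*sqrt(3)/2)i


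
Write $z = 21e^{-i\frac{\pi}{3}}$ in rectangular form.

a = r cos θ = 21 * 1/2 = 21/2
b = r sin θ = 21 * -sqrt(3)/2 = -21*sqrt(3)/2
z = 21/2 - (21*sqrt(3)/2)i


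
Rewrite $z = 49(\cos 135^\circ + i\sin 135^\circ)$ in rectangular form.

a = r cos θ = 49 * -sqrt(2)/2 = -49*sqrt(2)/2
b = r sin θ = 49 * sqrt(2)/2 = 49*sqrt(2)/2
z = -49*sqrt(2)/2 + (49*sqrt(2)/2)i


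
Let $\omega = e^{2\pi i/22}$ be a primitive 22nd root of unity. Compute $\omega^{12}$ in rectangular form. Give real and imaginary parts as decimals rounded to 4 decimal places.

ω^12 = e^(2πi·12/22) = e^(i·12π/11)
= cos(12π/11) + i sin(12π/11)
= -0.9595 - 0.2817i


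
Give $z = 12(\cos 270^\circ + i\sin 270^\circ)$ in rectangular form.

a = r cos θ = 12 * 0 = 0
b = r sin θ = 12 * -1 = -12
z = -12i


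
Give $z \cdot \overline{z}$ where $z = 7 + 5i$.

z * conjugate(z) = |z|^2 = a^2 + b^2
= 7^2 + 5^2 = 74


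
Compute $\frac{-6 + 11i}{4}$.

Divisor is real, so divide each part by 4:
= -3/2 + (11/4)i


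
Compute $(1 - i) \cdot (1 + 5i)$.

(a1*a2 - b1*b2) + (a1*b2 + b1*a2)i
= (1 - (-5)) + (5 + (-1))i
= 6 + 4i


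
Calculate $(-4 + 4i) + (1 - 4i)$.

(-4 + 1) + (4 + (-4))i = -3


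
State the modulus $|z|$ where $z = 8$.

|z| = sqrt(a^2 + b^2) = sqrt(8^2 + 0^2) = sqrt(64) = 8


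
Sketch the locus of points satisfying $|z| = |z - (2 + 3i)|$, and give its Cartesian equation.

|z - z1| = |z - z2| means z is equidistant from z1 and z2,
i.e. the perpendicular bisector of the segment from (0, 0) to (2, 3) (midpoint (1, 3/2)).
With z = x + yi, square both sides:
(x - 0)^2 + (y - 0)^2 = (x - 2)^2 + (y - 3)^2
The x^2 and y^2 terms cancel: 4x + 6y = 13 - 0 = 13
Simplify: 4x + 6y = 13
Locus: Perpendicular bisector of the segment from (0, 0) to (2, 3): the line 4x + 6y = 13


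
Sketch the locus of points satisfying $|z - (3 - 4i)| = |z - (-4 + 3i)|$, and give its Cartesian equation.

|z - z1| = |z - z2| means z is equidistant from z1 and z2,
i.e. the perpendicular bisector of the segment from (3, -4) to (-4, 3) (midpoint (-1/2, -1/2)).
With z = x + yi, square both sides:
(x - 3)^2 + (y - (-4))^2 = (x - (-4))^2 + (y - 3)^2
The x^2 and y^2 terms cancel: -14x + 14y = 25 - 25 = 0
Simplify: x - y = 0
Locus: Perpendicular bisector of the segment from (3, -4) to (-4, 3): the line x - y = 0


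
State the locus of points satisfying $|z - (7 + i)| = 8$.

|z - z0| = r describes a circle centered at z0 with radius r
Here z0 = 7 + i and r = 8
Locus: Circle centered at (7, 1) with radius 8


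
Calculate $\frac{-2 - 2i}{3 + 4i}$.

Multiply numerator and denominator by conjugate (3 - 4i):
= (-2 - 2i)(3 - 4i) / (3^2 + 4^2)
= (-14 + 2i) / 25
= -14/25 + (2/25)i


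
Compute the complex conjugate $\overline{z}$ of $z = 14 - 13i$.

If z = a + bi, then conjugate(z) = a - bi
conjugate(14 - 13i) = 14 + 13i


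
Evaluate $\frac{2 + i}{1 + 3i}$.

Multiply numerator and denominator by conjugate (1 - 3i):
= (2 + i)(1 - 3i) / (1^2 + 3^2)
= (5 - 5i) / 10
Divide through by 5: (1 - i) / 2
= 1/2 - (1/2)i


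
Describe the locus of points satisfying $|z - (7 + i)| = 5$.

|z - z0| = r describes a circle centered at z0 with radius r
Here z0 = 7 + i and r = 5
Locus: Circle centered at (7, 1) with radius 5


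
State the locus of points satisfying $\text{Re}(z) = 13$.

Re(z) = x where z = x + yi; the equation x = 13 is satisfied by all points with that x-coordinate
Locus: Vertical line x = 13


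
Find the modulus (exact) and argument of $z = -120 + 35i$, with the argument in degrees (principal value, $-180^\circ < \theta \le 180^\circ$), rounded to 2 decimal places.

|z| = sqrt((-120)^2 + 35^2) = 125
arg(z) = arctan(b/a) = arctan(35/-120) (quadrant-adjusted) = 163.74°


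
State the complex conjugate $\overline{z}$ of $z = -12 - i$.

If z = a + bi, then conjugate(z) = a - bi
conjugate(-12 - i) = -12 + i


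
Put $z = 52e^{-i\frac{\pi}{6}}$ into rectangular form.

a = r cos θ = 52 * sqrt(3)/2 = 26*sqrt(3)
b = r sin θ = 52 * -1/2 = -26
z = 26*sqrt(3) - 26i


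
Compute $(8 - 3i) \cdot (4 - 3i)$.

(a1*a2 - b1*b2) + (a1*b2 + b1*a2)i
= (32 - 9) + (-24 + (-12))i
= 23 - 36i


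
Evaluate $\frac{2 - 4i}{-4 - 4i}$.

Multiply numerator and denominator by conjugate (-4 + 4i):
= (2 - 4i)(-4 + 4i) / ((-4)^2 + (-4)^2)
= (8 + 24i) / 32
Divide through by 8: (1 + 3i) / 4
= 1/4 + (3/4)i


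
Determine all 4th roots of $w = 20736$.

|w| = 20736, arg(w) = 0°
Root modulus = 20736^(1/4) = 12
Root arguments: θ_k = (0° + 360°k)/4 for k = 0, 1, ..., 3
Roots: 12, 12i, -12, -12i


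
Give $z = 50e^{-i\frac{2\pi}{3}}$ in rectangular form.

a = r cos θ = 50 * -1/2 = -25
b = r sin θ = 50 * -sqrt(3)/2 = -25*sqrt(3)
z = -25 - 25*sqrt(3)i


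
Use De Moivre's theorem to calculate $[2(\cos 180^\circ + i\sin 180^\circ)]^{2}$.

By De Moivre: z^n = r^n(cos(nθ) + i sin(nθ))
= 2^2(cos(2*180°) + i sin(2*180°))
= 4(cos 0° + i sin 0°)
= 4


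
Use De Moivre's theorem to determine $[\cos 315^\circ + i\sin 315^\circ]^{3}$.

By De Moivre: z^n = r^n(cos(nθ) + i sin(nθ))
= 1^3(cos(3*315°) + i sin(3*315°))
= 1(cos 225° + i sin 225°)
= -sqrt(2)/2 - (sqrt(2)/2)i


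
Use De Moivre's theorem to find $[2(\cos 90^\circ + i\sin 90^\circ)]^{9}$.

By De Moivre: z^n = r^n(cos(nθ) + i sin(nθ))
= 2^9(cos(9*90°) + i sin(9*90°))
= 512(cos 90° + i sin 90°)
= 512i


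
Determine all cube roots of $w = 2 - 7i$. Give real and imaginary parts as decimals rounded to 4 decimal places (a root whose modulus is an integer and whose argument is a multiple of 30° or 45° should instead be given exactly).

|w| = sqrt(53) ≈ 7.280110, arg(w) ≈ 285.945396°
Root modulus = sqrt(53)^(1/3) ≈ 1.938114
Root arguments: θ_k = (arg(w) + 360°k)/3 for k = 0, 1, ..., 2
Compute each root as (root modulus)(cos θ_k + i sin θ_k) using full-precision intermediates, then round to 4 decimal places.
Roots: -0.1795 + 1.9298i, -1.5815 - 1.1204i, 1.7610 - 0.8094i


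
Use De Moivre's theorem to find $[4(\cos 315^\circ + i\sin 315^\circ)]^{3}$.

By De Moivre: z^n = r^n(cos(nθ) + i sin(nθ))
= 4^3(cos(3*315°) + i sin(3*315°))
= 64(cos 225° + i sin 225°)
= -32*sqrt(2) - 32*sqrt(2)i


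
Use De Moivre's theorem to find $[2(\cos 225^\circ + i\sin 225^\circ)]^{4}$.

By De Moivre: z^n = r^n(cos(nθ) + i sin(nθ))
= 2^4(cos(4*225°) + i sin(4*225°))
= 16(cos 180° + i sin 180°)
= -16


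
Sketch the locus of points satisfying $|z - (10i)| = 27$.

|z - z0| = r describes a circle centered at z0 with radius r
Here z0 = 10i and r = 27
Locus: Circle centered at (0, 10) with radius 27


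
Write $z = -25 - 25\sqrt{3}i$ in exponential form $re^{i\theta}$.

r = |z| = sqrt((-25)^2 + (-25*sqrt(3))^2) = sqrt(625 + 1875) = sqrt(2500) = 50
θ = arctan(b/a) = arctan(-43.3013/-25) (quadrant-adjusted) = 240° = 4π/3
z = 50e^(i*4π/3)


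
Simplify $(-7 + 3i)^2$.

(a + bi)^2 = a^2 - b^2 + 2abi
= (-7)^2 - 3^2 + 2*(-7)*3i
= 40 - 42i


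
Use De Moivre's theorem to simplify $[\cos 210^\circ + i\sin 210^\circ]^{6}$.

By De Moivre: z^n = r^n(cos(nθ) + i sin(nθ))
= 1^6(cos(6*210°) + i sin(6*210°))
= 1(cos 180° + i sin 180°)
= -1


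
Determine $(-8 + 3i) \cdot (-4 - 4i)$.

(a1*a2 - b1*b2) + (a1*b2 + b1*a2)i
= (32 - (-12)) + (32 + (-12))i
= 44 + 20i


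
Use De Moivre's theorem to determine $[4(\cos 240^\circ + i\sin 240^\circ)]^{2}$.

By De Moivre: z^n = r^n(cos(nθ) + i sin(nθ))
= 4^2(cos(2*240°) + i sin(2*240°))
= 16(cos 120° + i sin 120°)
= -8 + 8*sqrt(3)i


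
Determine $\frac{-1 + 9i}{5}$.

Divisor is real, so divide each part by 5:
= -1/5 + (9/5)i


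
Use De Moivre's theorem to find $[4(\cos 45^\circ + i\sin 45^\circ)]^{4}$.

By De Moivre: z^n = r^n(cos(nθ) + i sin(nθ))
= 4^4(cos(4*45°) + i sin(4*45°))
= 256(cos 180° + i sin 180°)
= -256


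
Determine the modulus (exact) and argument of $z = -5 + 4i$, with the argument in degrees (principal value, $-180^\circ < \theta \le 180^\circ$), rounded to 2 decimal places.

|z| = sqrt((-5)^2 + 4^2) = sqrt(41)
arg(z) = arctan(b/a) = arctan(4/-5) (quadrant-adjusted) = 141.34°


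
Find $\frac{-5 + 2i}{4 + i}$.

Multiply numerator and denominator by conjugate (4 - i):
= (-5 + 2i)(4 - i) / (4^2 + 1^2)
= (-18 + 13i) / 17
= -18/17 + (13/17)i


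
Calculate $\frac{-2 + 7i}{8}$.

Divisor is real, so divide each part by 8:
= -1/4 + (7/8)i


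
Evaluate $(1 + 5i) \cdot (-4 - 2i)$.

(a1*a2 - b1*b2) + (a1*b2 + b1*a2)i
= (-4 - (-10)) + (-2 + (-20))i
= 6 - 22i


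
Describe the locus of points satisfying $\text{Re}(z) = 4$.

Re(z) = x where z = x + yi; the equation x = 4 is satisfied by all points with that x-coordinate
Locus: Vertical line x = 4


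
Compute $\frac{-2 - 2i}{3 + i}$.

Multiply numerator and denominator by conjugate (3 - i):
= (-2 - 2i)(3 - i) / (3^2 + 1^2)
= (-8 - 4i) / 10
Divide through by 2: (-4 - 2i) / 5
= -4/5 - (2/5)i


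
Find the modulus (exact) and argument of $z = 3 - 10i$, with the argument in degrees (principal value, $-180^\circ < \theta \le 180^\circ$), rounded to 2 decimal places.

|z| = sqrt(3^2 + (-10)^2) = sqrt(109)
arg(z) = arctan(b/a) = arctan(-10/3) (quadrant-adjusted) = -73.30°


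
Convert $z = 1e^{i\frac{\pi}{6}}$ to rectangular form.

a = r cos θ = 1 * sqrt(3)/2 = sqrt(3)/2
b = r sin θ = 1 * 1/2 = 1/2
z = sqrt(3)/2 + (1/2)i


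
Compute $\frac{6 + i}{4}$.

Divisor is real, so divide each part by 4:
= 3/2 + (1/4)i


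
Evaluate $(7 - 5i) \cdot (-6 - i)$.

(a1*a2 - b1*b2) + (a1*b2 + b1*a2)i
= (-42 - 5) + (-7 + 30)i
= -47 + 23i


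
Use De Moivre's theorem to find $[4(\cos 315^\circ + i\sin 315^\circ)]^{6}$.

By De Moivre: z^n = r^n(cos(nθ) + i sin(nθ))
= 4^6(cos(6*315°) + i sin(6*315°))
= 4096(cos 90° + i sin 90°)
= 4096i


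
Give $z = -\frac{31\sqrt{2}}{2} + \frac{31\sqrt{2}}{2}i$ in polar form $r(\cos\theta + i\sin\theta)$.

r = |z| = sqrt(a^2 + b^2) = sqrt((-31*sqrt(2)/2)^2 + (31*sqrt(2)/2)^2) = sqrt(961/2 + 961/2) = sqrt(961) = 31
θ = arctan(b/a) = arctan(21.9203/-21.9203) (quadrant-adjusted) = 135°
z = 31(cos 135° + i sin 135°)


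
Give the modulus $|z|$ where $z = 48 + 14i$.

|z| = sqrt(a^2 + b^2) = sqrt(48^2 + 14^2) = sqrt(2500) = 50


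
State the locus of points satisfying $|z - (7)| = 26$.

|z - z0| = r describes a circle centered at z0 with radius r
Here z0 = 7 and r = 26
Locus: Circle centered at (7, 0) with radius 26


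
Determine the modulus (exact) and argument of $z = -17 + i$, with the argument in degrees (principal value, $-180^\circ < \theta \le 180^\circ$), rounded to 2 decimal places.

|z| = sqrt((-17)^2 + 1^2) = sqrt(290)
arg(z) = arctan(b/a) = arctan(1/-17) (quadrant-adjusted) = 176.63°


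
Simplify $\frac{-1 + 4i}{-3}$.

Divisor is real, so divide each part by -3:
= 1/3 - (4/3)i


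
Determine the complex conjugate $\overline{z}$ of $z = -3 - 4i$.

If z = a + bi, then conjugate(z) = a - bi
conjugate(-3 - 4i) = -3 + 4i


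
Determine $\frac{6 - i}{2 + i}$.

Multiply numerator and denominator by conjugate (2 - i):
= (6 - i)(2 - i) / (2^2 + 1^2)
= (11 - 8i) / 5
= 11/5 - (8/5)i


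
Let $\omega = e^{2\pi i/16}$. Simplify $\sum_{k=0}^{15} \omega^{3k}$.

Let ζ = ω^3 = e^(2πi·3/16). Since 16 ∤ 3, ζ ≠ 1.
Sum = Σ_{k=0}^{15} ζ^k = (ζ^16 - 1)/(ζ - 1) = (ω^{3·16} - 1)/(ζ - 1) = (1 - 1)/(ζ - 1) = 0


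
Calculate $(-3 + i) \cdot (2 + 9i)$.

(a1*a2 - b1*b2) + (a1*b2 + b1*a2)i
= (-6 - 9) + (-27 + 2)i
= -15 - 25i


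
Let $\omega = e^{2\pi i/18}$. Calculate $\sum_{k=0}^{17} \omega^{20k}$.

Let ζ = ω^20 = e^(2πi·20/18). Since 18 ∤ 20, ζ ≠ 1.
Sum = Σ_{k=0}^{17} ζ^k = (ζ^18 - 1)/(ζ - 1) = (ω^{20·18} - 1)/(ζ - 1) = (1 - 1)/(ζ - 1) = 0


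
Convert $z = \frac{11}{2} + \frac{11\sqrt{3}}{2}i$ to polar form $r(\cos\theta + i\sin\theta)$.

r = |z| = sqrt(a^2 + b^2) = sqrt((11/2)^2 + (11*sqrt(3)/2)^2) = sqrt(121/4 + 363/4) = sqrt(121) = 11
θ = arctan(b/a) = arctan(9.5263/5.5) (quadrant-adjusted) = 60°
z = 11(cos 60° + i sin 60°)


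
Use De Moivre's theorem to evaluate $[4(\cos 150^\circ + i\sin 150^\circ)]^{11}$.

By De Moivre: z^n = r^n(cos(nθ) + i sin(nθ))
= 4^11(cos(11*150°) + i sin(11*150°))
= 4194304(cos 210° + i sin 210°)
= -2097152*sqrt(3) - 2097152i


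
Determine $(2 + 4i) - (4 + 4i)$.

(2 - 4) + (4 - 4)i = -2


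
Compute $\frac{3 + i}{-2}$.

Divisor is real, so divide each part by -2:
= -3/2 - (1/2)i


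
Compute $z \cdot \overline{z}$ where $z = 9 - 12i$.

z * conjugate(z) = |z|^2 = a^2 + b^2
= 9^2 + (-12)^2 = 225


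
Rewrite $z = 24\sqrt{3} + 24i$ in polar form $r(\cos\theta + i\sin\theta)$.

r = |z| = sqrt(a^2 + b^2) = sqrt((24*sqrt(3))^2 + (24)^2) = sqrt(1728 + 576) = sqrt(2304) = 48
θ = arctan(b/a) = arctan(24/41.5692) (quadrant-adjusted) = 30°
z = 48(cos 30° + i sin 30°)


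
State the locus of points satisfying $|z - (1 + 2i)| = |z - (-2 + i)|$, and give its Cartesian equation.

|z - z1| = |z - z2| means z is equidistant from z1 and z2,
i.e. the perpendicular bisector of the segment from (1, 2) to (-2, 1) (midpoint (-1/2, 3/2)).
With z = x + yi, square both sides:
(x - 1)^2 + (y - 2)^2 = (x - (-2))^2 + (y - 1)^2
The x^2 and y^2 terms cancel: -6x + (-2)y = 5 - 5 = 0
Simplify: 3x + y = 0
Locus: Perpendicular bisector of the segment from (1, 2) to (-2, 1): the line 3x + y = 0


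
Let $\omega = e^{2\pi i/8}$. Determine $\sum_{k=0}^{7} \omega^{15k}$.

Let ζ = ω^15 = e^(2πi·15/8). Since 8 ∤ 15, ζ ≠ 1.
Sum = Σ_{k=0}^{7} ζ^k = (ζ^8 - 1)/(ζ - 1) = (ω^{15·8} - 1)/(ζ - 1) = (1 - 1)/(ζ - 1) = 0


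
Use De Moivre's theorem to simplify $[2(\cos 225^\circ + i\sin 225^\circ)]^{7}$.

By De Moivre: z^n = r^n(cos(nθ) + i sin(nθ))
= 2^7(cos(7*225°) + i sin(7*225°))
= 128(cos 135° + i sin 135°)
= -64*sqrt(2) + 64*sqrt(2)i


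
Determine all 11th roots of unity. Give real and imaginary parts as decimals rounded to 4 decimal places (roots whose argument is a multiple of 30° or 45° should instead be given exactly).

ω_k = e^(2πik/11) = cos(2πk/11) + i sin(2πk/11) for k = 0, 1, ..., 10
Roots: 1, 0.8413 + 0.5406i, 0.4154 + 0.9096i, -0.1423 + 0.9898i, -0.6549 + 0.7557i, -0.9595 + 0.2817i, -0.9595 - 0.2817i, -0.6549 - 0.7557i, -0.1423 - 0.9898i, 0.4154 - 0.9096i, 0.8413 - 0.5406i


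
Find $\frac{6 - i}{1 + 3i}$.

Multiply numerator and denominator by conjugate (1 - 3i):
= (6 - i)(1 - 3i) / (1^2 + 3^2)
= (3 - 19i) / 10
= 3/10 - (19/10)i


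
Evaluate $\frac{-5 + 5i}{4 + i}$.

Multiply numerator and denominator by conjugate (4 - i):
= (-5 + 5i)(4 - i) / (4^2 + 1^2)
= (-15 + 25i) / 17
= -15/17 + (25/17)i


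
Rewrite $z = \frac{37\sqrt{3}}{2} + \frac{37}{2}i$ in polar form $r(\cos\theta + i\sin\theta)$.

r = |z| = sqrt(a^2 + b^2) = sqrt((37*sqrt(3)/2)^2 + (37/2)^2) = sqrt(4107/4 + 1369/4) = sqrt(1369) = 37
θ = arctan(b/a) = arctan(18.5/32.0429) (quadrant-adjusted) = 30°
z = 37(cos 30° + i sin 30°)


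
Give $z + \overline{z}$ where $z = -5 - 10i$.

z + conjugate(z) = (a + bi) + (a - bi) = 2a
= 2 * (-5) = -10


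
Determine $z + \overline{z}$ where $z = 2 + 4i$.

z + conjugate(z) = (a + bi) + (a - bi) = 2a
= 2 * 2 = 4


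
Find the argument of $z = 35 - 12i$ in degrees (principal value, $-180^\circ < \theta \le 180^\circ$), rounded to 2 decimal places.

θ = arctan(b/a) = arctan(-12/35) (quadrant-adjusted) = -18.92°


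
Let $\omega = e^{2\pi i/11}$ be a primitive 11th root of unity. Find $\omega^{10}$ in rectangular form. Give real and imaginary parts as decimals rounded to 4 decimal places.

ω^10 = e^(2πi·10/11) = e^(i·20π/11)
= cos(20π/11) + i sin(20π/11)
= 0.8413 - 0.5406i


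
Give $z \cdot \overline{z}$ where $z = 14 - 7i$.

z * conjugate(z) = |z|^2 = a^2 + b^2
= 14^2 + (-7)^2 = 245


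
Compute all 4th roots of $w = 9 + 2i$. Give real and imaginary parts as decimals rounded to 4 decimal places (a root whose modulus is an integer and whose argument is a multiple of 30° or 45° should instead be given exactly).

|w| = sqrt(85) ≈ 9.219544, arg(w) ≈ 12.528808°
Root modulus = sqrt(85)^(1/4) ≈ 1.742518
Root arguments: θ_k = (arg(w) + 360°k)/4 for k = 0, 1, ..., 3
Compute each root as (root modulus)(cos θ_k + i sin θ_k) using full-precision intermediates, then round to 4 decimal places.
Roots: 1.7399 + 0.0952i, -0.0952 + 1.7399i, -1.7399 - 0.0952i, 0.0952 - 1.7399i


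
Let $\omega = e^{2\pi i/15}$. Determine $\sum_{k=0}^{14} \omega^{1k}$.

Let ζ = ω^1 = e^(2πi·1/15). Since 15 ∤ 1, ζ ≠ 1.
Sum = Σ_{k=0}^{14} ζ^k = (ζ^15 - 1)/(ζ - 1) = (ω^{1·15} - 1)/(ζ - 1) = (1 - 1)/(ζ - 1) = 0


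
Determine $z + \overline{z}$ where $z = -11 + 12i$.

z + conjugate(z) = (a + bi) + (a - bi) = 2a
= 2 * (-11) = -22


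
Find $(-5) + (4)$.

(-5 + 4) + (0 + 0)i = -1


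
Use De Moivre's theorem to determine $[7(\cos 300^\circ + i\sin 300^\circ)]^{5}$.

By De Moivre: z^n = r^n(cos(nθ) + i sin(nθ))
= 7^5(cos(5*300°) + i sin(5*300°))
= 16807(cos 60° + i sin 60°)
= 16807/2 + (16807*sqrt(3)/2)i


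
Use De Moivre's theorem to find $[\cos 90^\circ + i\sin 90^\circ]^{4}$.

By De Moivre: z^n = r^n(cos(nθ) + i sin(nθ))
= 1^4(cos(4*90°) + i sin(4*90°))
= 1(cos 0° + i sin 0°)
= 1


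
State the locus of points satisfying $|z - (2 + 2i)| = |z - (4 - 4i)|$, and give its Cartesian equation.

|z - z1| = |z - z2| means z is equidistant from z1 and z2,
i.e. the perpendicular bisector of the segment from (2, 2) to (4, -4) (midpoint (3, -1)).
With z = x + yi, square both sides:
(x - 2)^2 + (y - 2)^2 = (x - 4)^2 + (y - (-4))^2
The x^2 and y^2 terms cancel: 4x + (-12)y = 32 - 8 = 24
Simplify: x - 3y = 6
Locus: Perpendicular bisector of the segment from (2, 2) to (4, -4): the line x - 3y = 6


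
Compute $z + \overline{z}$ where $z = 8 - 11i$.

z + conjugate(z) = (a + bi) + (a - bi) = 2a
= 2 * 8 = 16


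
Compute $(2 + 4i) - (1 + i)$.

(2 - 1) + (4 - 1)i = 1 + 3i


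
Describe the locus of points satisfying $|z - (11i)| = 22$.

|z - z0| = r describes a circle centered at z0 with radius r
Here z0 = 11i and r = 22
Locus: Circle centered at (0, 11) with radius 22


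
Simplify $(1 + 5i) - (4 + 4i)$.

(1 - 4) + (5 - 4)i = -3 + i


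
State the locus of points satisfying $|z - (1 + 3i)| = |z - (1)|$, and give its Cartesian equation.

|z - z1| = |z - z2| means z is equidistant from z1 and z2,
i.e. the perpendicular bisector of the segment from (1, 3) to (1, 0) (midpoint (1, 3/2)).
With z = x + yi, square both sides:
(x - 1)^2 + (y - 3)^2 = (x - 1)^2 + (y - 0)^2
The x^2 and y^2 terms cancel: 0x + (-6)y = 1 - 10 = -9
Simplify: y = 3/2
Locus: Perpendicular bisector of the segment from (1, 3) to (1, 0): the line y = 3/2


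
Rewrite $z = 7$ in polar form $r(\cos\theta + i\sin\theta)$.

r = |z| = sqrt(a^2 + b^2) = sqrt((7)^2 + (0)^2) = sqrt(49 + 0) = sqrt(49) = 7
b = 0 and a > 0, so z lies on the positive real axis: θ = 0°
z = 7(cos 0° + i sin 0°)


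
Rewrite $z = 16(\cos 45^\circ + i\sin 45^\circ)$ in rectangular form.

a = r cos θ = 16 * sqrt(2)/2 = 8*sqrt(2)
b = r sin θ = 16 * sqrt(2)/2 = 8*sqrt(2)
z = 8*sqrt(2) + 8*sqrt(2)i


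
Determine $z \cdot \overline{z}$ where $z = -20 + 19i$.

z * conjugate(z) = |z|^2 = a^2 + b^2
= (-20)^2 + 19^2 = 761


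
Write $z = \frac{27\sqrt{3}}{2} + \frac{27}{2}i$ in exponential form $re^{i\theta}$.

r = |z| = sqrt((27*sqrt(3)/2)^2 + (27/2)^2) = sqrt(2187/4 + 729/4) = sqrt(729) = 27
θ = arctan(b/a) = arctan(13.5/23.3827) (quadrant-adjusted) = 30° = π/6
z = 27e^(i*π/6)


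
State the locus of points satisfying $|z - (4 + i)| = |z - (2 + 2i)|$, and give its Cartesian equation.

|z - z1| = |z - z2| means z is equidistant from z1 and z2,
i.e. the perpendicular bisector of the segment from (4, 1) to (2, 2) (midpoint (3, 3/2)).
With z = x + yi, square both sides:
(x - 4)^2 + (y - 1)^2 = (x - 2)^2 + (y - 2)^2
The x^2 and y^2 terms cancel: -4x + 2y = 8 - 17 = -9
Simplify: 4x - 2y = 9
Locus: Perpendicular bisector of the segment from (4, 1) to (2, 2): the line 4x - 2y = 9


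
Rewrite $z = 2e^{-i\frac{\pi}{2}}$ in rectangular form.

a = r cos θ = 2 * 0 = 0
b = r sin θ = 2 * -1 = -2
z = -2i


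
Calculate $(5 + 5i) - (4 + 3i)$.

(5 - 4) + (5 - 3)i = 1 + 2i


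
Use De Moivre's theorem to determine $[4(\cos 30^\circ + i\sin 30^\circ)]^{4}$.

By De Moivre: z^n = r^n(cos(nθ) + i sin(nθ))
= 4^4(cos(4*30°) + i sin(4*30°))
= 256(cos 120° + i sin 120°)
= -128 + 128*sqrt(3)i


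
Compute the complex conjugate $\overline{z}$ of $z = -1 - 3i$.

If z = a + bi, then conjugate(z) = a - bi
conjugate(-1 - 3i) = -1 + 3i


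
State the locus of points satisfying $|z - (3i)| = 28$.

|z - z0| = r describes a circle centered at z0 with radius r
Here z0 = 3i and r = 28
Locus: Circle centered at (0, 3) with radius 28


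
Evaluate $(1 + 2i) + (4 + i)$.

(1 + 4) + (2 + 1)i = 5 + 3i


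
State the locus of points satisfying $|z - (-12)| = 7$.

|z - z0| = r describes a circle centered at z0 with radius r
Here z0 = -12 and r = 7
Locus: Circle centered at (-12, 0) with radius 7


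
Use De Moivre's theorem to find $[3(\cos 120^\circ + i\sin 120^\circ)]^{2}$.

By De Moivre: z^n = r^n(cos(nθ) + i sin(nθ))
= 3^2(cos(2*120°) + i sin(2*120°))
= 9(cos 240° + i sin 240°)
= -9/2 - (9*sqrt(3)/2)i


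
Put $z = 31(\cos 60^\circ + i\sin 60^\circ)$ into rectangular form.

a = r cos θ = 31 * 1/2 = 31/2
b = r sin θ = 31 * sqrt(3)/2 = 31*sqrt(3)/2
z = 31/2 + (31*sqrt(3)/2)i


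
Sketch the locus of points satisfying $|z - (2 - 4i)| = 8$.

|z - z0| = r describes a circle centered at z0 with radius r
Here z0 = 2 - 4i and r = 8
Locus: Circle centered at (2, -4) with radius 8


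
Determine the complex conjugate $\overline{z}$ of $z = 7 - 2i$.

If z = a + bi, then conjugate(z) = a - bi
conjugate(7 - 2i) = 7 + 2i


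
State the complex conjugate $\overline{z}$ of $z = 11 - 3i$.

If z = a + bi, then conjugate(z) = a - bi
conjugate(11 - 3i) = 11 + 3i


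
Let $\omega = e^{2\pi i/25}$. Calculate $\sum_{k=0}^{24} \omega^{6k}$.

Let ζ = ω^6 = e^(2πi·6/25). Since 25 ∤ 6, ζ ≠ 1.
Sum = Σ_{k=0}^{24} ζ^k = (ζ^25 - 1)/(ζ - 1) = (ω^{6·25} - 1)/(ζ - 1) = (1 - 1)/(ζ - 1) = 0


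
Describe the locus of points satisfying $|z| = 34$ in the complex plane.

|z| = 34 means sqrt(x^2 + y^2) = 34
This is a circle of radius 34 centered at the origin


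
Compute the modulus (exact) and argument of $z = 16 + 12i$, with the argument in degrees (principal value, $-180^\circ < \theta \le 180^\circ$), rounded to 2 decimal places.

|z| = sqrt(16^2 + 12^2) = 20
arg(z) = arctan(b/a) = arctan(12/16) (quadrant-adjusted) = 36.87°


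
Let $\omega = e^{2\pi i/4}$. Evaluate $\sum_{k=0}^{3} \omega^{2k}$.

Let ζ = ω^2 = e^(2πi·2/4). Since 4 ∤ 2, ζ ≠ 1.
Sum = Σ_{k=0}^{3} ζ^k = (ζ^4 - 1)/(ζ - 1) = (ω^{2·4} - 1)/(ζ - 1) = (1 - 1)/(ζ - 1) = 0


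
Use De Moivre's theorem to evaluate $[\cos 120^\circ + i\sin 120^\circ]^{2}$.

By De Moivre: z^n = r^n(cos(nθ) + i sin(nθ))
= 1^2(cos(2*120°) + i sin(2*120°))
= 1(cos 240° + i sin 240°)
= -1/2 - (sqrt(3)/2)i


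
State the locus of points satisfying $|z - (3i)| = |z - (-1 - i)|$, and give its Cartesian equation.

|z - z1| = |z - z2| means z is equidistant from z1 and z2,
i.e. the perpendicular bisector of the segment from (0, 3) to (-1, -1) (midpoint (-1/2, 1)).
With z = x + yi, square both sides:
(x - 0)^2 + (y - 3)^2 = (x - (-1))^2 + (y - (-1))^2
The x^2 and y^2 terms cancel: -2x + (-8)y = 2 - 9 = -7
Simplify: 2x + 8y = 7
Locus: Perpendicular bisector of the segment from (0, 3) to (-1, -1): the line 2x + 8y = 7


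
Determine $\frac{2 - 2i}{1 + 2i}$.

Multiply numerator and denominator by conjugate (1 - 2i):
= (2 - 2i)(1 - 2i) / (1^2 + 2^2)
= (-2 - 6i) / 5
= -2/5 - (6/5)i


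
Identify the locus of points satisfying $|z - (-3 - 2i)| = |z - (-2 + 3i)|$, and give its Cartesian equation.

|z - z1| = |z - z2| means z is equidistant from z1 and z2,
i.e. the perpendicular bisector of the segment from (-3, -2) to (-2, 3) (midpoint (-5/2, 1/2)).
With z = x + yi, square both sides:
(x - (-3))^2 + (y - (-2))^2 = (x - (-2))^2 + (y - 3)^2
The x^2 and y^2 terms cancel: 2x + 10y = 13 - 13 = 0
Simplify: x + 5y = 0
Locus: Perpendicular bisector of the segment from (-3, -2) to (-2, 3): the line x + 5y = 0


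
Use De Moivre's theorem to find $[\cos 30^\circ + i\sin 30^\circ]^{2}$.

By De Moivre: z^n = r^n(cos(nθ) + i sin(nθ))
= 1^2(cos(2*30°) + i sin(2*30°))
= 1(cos 60° + i sin 60°)
= 1/2 + (sqrt(3)/2)i


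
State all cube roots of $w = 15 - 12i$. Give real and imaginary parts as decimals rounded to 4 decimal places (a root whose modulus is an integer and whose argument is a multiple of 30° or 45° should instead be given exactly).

|w| = sqrt(369) ≈ 19.209373, arg(w) ≈ 321.340192°
Root modulus = sqrt(369)^(1/3) ≈ 2.678167
Root arguments: θ_k = (arg(w) + 360°k)/3 for k = 0, 1, ..., 2
Compute each root as (root modulus)(cos θ_k + i sin θ_k) using full-precision intermediates, then round to 4 decimal places.
Roots: -0.7881 + 2.5596i, -1.8226 - 1.9623i, 2.6107 - 0.5973i


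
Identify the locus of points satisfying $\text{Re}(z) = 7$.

Re(z) = x where z = x + yi; the equation x = 7 is satisfied by all points with that x-coordinate
Locus: Vertical line x = 7


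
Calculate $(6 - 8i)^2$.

(a + bi)^2 = a^2 - b^2 + 2abi
= 6^2 - (-8)^2 + 2*6*(-8)i
= -28 - 96i


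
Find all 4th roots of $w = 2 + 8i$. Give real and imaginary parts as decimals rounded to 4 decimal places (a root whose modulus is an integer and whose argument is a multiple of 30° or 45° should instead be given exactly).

|w| = sqrt(68) ≈ 8.246211, arg(w) ≈ 75.963757°
Root modulus = sqrt(68)^(1/4) ≈ 1.694586
Root arguments: θ_k = (arg(w) + 360°k)/4 for k = 0, 1, ..., 3
Compute each root as (root modulus)(cos θ_k + i sin θ_k) using full-precision intermediates, then round to 4 decimal places.
Roots: 1.6023 + 0.5514i, -0.5514 + 1.6023i, -1.6023 - 0.5514i, 0.5514 - 1.6023i


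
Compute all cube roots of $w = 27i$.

|w| = 27, arg(w) = 90°
Root modulus = 27^(1/3) = 3
Root arguments: θ_k = (90° + 360°k)/3 for k = 0, 1, ..., 2
Roots: 3*sqrt(3)/2 + (3/2)i, -3*sqrt(3)/2 + (3/2)i, -3i


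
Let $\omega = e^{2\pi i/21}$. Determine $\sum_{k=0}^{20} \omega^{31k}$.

Let ζ = ω^31 = e^(2πi·31/21). Since 21 ∤ 31, ζ ≠ 1.
Sum = Σ_{k=0}^{20} ζ^k = (ζ^21 - 1)/(ζ - 1) = (ω^{31·21} - 1)/(ζ - 1) = (1 - 1)/(ζ - 1) = 0


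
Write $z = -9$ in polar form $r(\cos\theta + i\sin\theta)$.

r = |z| = sqrt(a^2 + b^2) = sqrt((-9)^2 + (0)^2) = sqrt(81 + 0) = sqrt(81) = 9
b = 0 and a < 0, so z lies on the negative real axis: θ = 180°
z = 9(cos 180° + i sin 180°)


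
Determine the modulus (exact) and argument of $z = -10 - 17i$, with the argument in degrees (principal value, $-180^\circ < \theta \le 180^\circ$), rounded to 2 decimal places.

|z| = sqrt((-10)^2 + (-17)^2) = sqrt(389)
arg(z) = arctan(b/a) = arctan(-17/-10) (quadrant-adjusted) = -120.47°


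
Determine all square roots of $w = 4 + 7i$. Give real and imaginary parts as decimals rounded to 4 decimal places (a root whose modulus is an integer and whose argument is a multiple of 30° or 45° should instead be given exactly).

|w| = sqrt(65) ≈ 8.062258, arg(w) ≈ 60.255119°
Root modulus = sqrt(65)^(1/2) ≈ 2.839412
Root arguments: θ_k = (arg(w) + 360°k)/2 for k = 0, 1, ..., 1
Compute each root as (root modulus)(cos θ_k + i sin θ_k) using full-precision intermediates, then round to 4 decimal places.
Roots: 2.4558 + 1.4252i, -2.4558 - 1.4252i


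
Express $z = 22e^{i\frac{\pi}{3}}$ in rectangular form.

a = r cos θ = 22 * 1/2 = 11
b = r sin θ = 22 * sqrt(3)/2 = 11*sqrt(3)
z = 11 + 11*sqrt(3)i


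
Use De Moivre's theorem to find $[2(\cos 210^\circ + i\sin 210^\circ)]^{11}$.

By De Moivre: z^n = r^n(cos(nθ) + i sin(nθ))
= 2^11(cos(11*210°) + i sin(11*210°))
= 2048(cos 150° + i sin 150°)
= -1024*sqrt(3) + 1024i


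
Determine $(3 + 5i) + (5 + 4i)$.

(3 + 5) + (5 + 4)i = 8 + 9i


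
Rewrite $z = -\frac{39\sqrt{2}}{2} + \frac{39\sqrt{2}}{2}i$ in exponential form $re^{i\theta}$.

r = |z| = sqrt((-39*sqrt(2)/2)^2 + (39*sqrt(2)/2)^2) = sqrt(1521/2 + 1521/2) = sqrt(1521) = 39
θ = arctan(b/a) = arctan(27.5772/-27.5772) (quadrant-adjusted) = 135° = 3π/4
z = 39e^(i*3π/4)


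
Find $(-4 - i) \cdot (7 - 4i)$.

(a1*a2 - b1*b2) + (a1*b2 + b1*a2)i
= (-28 - 4) + (16 + (-7))i
= -32 + 9i


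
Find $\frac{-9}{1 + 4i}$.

Multiply numerator and denominator by conjugate (1 - 4i):
= (-9)(1 - 4i) / (1^2 + 4^2)
= (-9 + 36i) / 17
= -9/17 + (36/17)i


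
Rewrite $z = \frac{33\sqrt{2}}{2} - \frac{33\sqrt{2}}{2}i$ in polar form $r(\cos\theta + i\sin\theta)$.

r = |z| = sqrt(a^2 + b^2) = sqrt((33*sqrt(2)/2)^2 + (-33*sqrt(2)/2)^2) = sqrt(1089/2 + 1089/2) = sqrt(1089) = 33
θ = arctan(b/a) = arctan(-23.3345/23.3345) (quadrant-adjusted) = 315°
z = 33(cos 315° + i sin 315°)


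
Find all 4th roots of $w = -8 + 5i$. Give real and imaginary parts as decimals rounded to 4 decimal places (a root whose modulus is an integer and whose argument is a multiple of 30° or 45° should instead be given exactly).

|w| = sqrt(89) ≈ 9.433981, arg(w) ≈ 147.994617°
Root modulus = sqrt(89)^(1/4) ≈ 1.752563
Root arguments: θ_k = (arg(w) + 360°k)/4 for k = 0, 1, ..., 3
Compute each root as (root modulus)(cos θ_k + i sin θ_k) using full-precision intermediates, then round to 4 decimal places.
Roots: 1.3997 + 1.0547i, -1.0547 + 1.3997i, -1.3997 - 1.0547i, 1.0547 - 1.3997i


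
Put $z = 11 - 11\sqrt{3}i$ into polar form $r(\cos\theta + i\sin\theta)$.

r = |z| = sqrt(a^2 + b^2) = sqrt((11)^2 + (-11*sqrt(3))^2) = sqrt(121 + 363) = sqrt(484) = 22
θ = arctan(b/a) = arctan(-19.0526/11) (quadrant-adjusted) = 300°
z = 22(cos 300° + i sin 300°)


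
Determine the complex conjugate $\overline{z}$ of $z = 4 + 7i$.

If z = a + bi, then conjugate(z) = a - bi
conjugate(4 + 7i) = 4 - 7i


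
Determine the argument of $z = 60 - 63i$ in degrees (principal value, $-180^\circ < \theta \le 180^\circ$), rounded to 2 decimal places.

θ = arctan(b/a) = arctan(-63/60) (quadrant-adjusted) = -46.40°


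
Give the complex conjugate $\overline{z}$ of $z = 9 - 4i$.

If z = a + bi, then conjugate(z) = a - bi
conjugate(9 - 4i) = 9 + 4i


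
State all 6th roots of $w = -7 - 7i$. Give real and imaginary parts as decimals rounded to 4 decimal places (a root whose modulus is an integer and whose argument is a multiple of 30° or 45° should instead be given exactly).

|w| = sqrt(98) ≈ 9.899495, arg(w) = 225°
Root modulus = sqrt(98)^(1/6) ≈ 1.465330
Root arguments: θ_k = (225° + 360°k)/6 for k = 0, 1, ..., 5
Compute each root as (root modulus)(cos θ_k + i sin θ_k) using full-precision intermediates, then round to 4 decimal places.
Roots: 1.1625 + 0.8920i, -0.1913 + 1.4528i, -1.3538 + 0.5608i, -1.1625 - 0.8920i, 0.1913 - 1.4528i, 1.3538 - 0.5608i


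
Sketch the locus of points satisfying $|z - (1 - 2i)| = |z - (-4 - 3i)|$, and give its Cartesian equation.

|z - z1| = |z - z2| means z is equidistant from z1 and z2,
i.e. the perpendicular bisector of the segment from (1, -2) to (-4, -3) (midpoint (-3/2, -5/2)).
With z = x + yi, square both sides:
(x - 1)^2 + (y - (-2))^2 = (x - (-4))^2 + (y - (-3))^2
The x^2 and y^2 terms cancel: -10x + (-2)y = 25 - 5 = 20
Simplify: 5x + y = -10
Locus: Perpendicular bisector of the segment from (1, -2) to (-4, -3): the line 5x + y = -10


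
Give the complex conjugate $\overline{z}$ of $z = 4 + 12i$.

If z = a + bi, then conjugate(z) = a - bi
conjugate(4 + 12i) = 4 - 12i


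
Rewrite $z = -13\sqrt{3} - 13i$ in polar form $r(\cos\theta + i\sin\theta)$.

r = |z| = sqrt(a^2 + b^2) = sqrt((-13*sqrt(3))^2 + (-13)^2) = sqrt(507 + 169) = sqrt(676) = 26
θ = arctan(b/a) = arctan(-13/-22.5167) (quadrant-adjusted) = 210°
z = 26(cos 210° + i sin 210°)


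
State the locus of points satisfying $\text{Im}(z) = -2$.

Im(z) = y where z = x + yi; the equation y = -2 is satisfied by all points with that y-coordinate
Locus: Horizontal line y = -2


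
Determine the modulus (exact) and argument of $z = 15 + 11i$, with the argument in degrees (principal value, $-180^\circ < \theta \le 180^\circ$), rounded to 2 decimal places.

|z| = sqrt(15^2 + 11^2) = sqrt(346)
arg(z) = arctan(b/a) = arctan(11/15) (quadrant-adjusted) = 36.25°


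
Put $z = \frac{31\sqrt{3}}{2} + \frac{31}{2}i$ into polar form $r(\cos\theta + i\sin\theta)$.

r = |z| = sqrt(a^2 + b^2) = sqrt((31*sqrt(3)/2)^2 + (31/2)^2) = sqrt(2883/4 + 961/4) = sqrt(961) = 31
θ = arctan(b/a) = arctan(15.5/26.8468) (quadrant-adjusted) = 30°
z = 31(cos 30° + i sin 30°)


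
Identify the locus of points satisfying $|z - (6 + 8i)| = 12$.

|z - z0| = r describes a circle centered at z0 with radius r
Here z0 = 6 + 8i and r = 12
Locus: Circle centered at (6, 8) with radius 12


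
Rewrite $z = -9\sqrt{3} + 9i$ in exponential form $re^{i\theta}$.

r = |z| = sqrt((-9*sqrt(3))^2 + (9)^2) = sqrt(243 + 81) = sqrt(324) = 18
θ = arctan(b/a) = arctan(9/-15.5885) (quadrant-adjusted) = 150° = 5π/6
z = 18e^(i*5π/6)


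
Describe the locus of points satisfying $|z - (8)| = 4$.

|z - z0| = r describes a circle centered at z0 with radius r
Here z0 = 8 and r = 4
Locus: Circle centered at (8, 0) with radius 4


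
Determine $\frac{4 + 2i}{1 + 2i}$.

Multiply numerator and denominator by conjugate (1 - 2i):
= (4 + 2i)(1 - 2i) / (1^2 + 2^2)
= (8 - 6i) / 5
= 8/5 - (6/5)i


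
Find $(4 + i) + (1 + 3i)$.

(4 + 1) + (1 + 3)i = 5 + 4i


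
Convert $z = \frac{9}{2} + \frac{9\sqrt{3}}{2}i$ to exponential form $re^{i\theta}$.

r = |z| = sqrt((9/2)^2 + (9*sqrt(3)/2)^2) = sqrt(81/4 + 243/4) = sqrt(81) = 9
θ = arctan(b/a) = arctan(7.7942/4.5) (quadrant-adjusted) = 60° = π/3
z = 9e^(i*π/3)


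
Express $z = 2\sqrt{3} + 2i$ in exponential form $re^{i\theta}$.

r = |z| = sqrt((2*sqrt(3))^2 + (2)^2) = sqrt(12 + 4) = sqrt(16) = 4
θ = arctan(b/a) = arctan(2/3.4641) (quadrant-adjusted) = 30° = π/6
z = 4e^(i*π/6)


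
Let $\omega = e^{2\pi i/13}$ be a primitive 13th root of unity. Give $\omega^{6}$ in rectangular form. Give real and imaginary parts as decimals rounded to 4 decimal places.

ω^6 = e^(2πi·6/13) = e^(i·12π/13)
= cos(12π/13) + i sin(12π/13)
= -0.9709 + 0.2393i


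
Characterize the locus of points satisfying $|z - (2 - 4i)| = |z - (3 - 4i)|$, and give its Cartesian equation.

|z - z1| = |z - z2| means z is equidistant from z1 and z2,
i.e. the perpendicular bisector of the segment from (2, -4) to (3, -4) (midpoint (5/2, -4)).
With z = x + yi, square both sides:
(x - 2)^2 + (y - (-4))^2 = (x - 3)^2 + (y - (-4))^2
The x^2 and y^2 terms cancel: 2x + 0y = 25 - 20 = 5
Simplify: x = 5/2
Locus: Perpendicular bisector of the segment from (2, -4) to (3, -4): the line x = 5/2


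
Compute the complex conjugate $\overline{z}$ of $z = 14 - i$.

If z = a + bi, then conjugate(z) = a - bi
conjugate(14 - i) = 14 + i


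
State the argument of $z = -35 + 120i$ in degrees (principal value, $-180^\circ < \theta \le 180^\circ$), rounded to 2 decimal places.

θ = arctan(b/a) = arctan(120/-35) (quadrant-adjusted) = 106.26°


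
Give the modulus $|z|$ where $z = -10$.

|z| = sqrt(a^2 + b^2) = sqrt((-10)^2 + 0^2) = sqrt(100) = 10


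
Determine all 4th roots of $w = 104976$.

|w| = 104976, arg(w) = 0°
Root modulus = 104976^(1/4) = 18
Root arguments: θ_k = (0° + 360°k)/4 for k = 0, 1, ..., 3
Roots: 18, 18i, -18, -18i


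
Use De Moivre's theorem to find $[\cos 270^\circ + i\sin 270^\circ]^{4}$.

By De Moivre: z^n = r^n(cos(nθ) + i sin(nθ))
= 1^4(cos(4*270°) + i sin(4*270°))
= 1(cos 0° + i sin 0°)
= 1


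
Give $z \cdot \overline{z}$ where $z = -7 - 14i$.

z * conjugate(z) = |z|^2 = a^2 + b^2
= (-7)^2 + (-14)^2 = 245


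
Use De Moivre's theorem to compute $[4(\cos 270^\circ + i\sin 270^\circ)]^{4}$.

By De Moivre: z^n = r^n(cos(nθ) + i sin(nθ))
= 4^4(cos(4*270°) + i sin(4*270°))
= 256(cos 0° + i sin 0°)
= 256


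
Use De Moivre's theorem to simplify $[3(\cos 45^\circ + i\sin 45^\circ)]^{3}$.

By De Moivre: z^n = r^n(cos(nθ) + i sin(nθ))
= 3^3(cos(3*45°) + i sin(3*45°))
= 27(cos 135° + i sin 135°)
= -27*sqrt(2)/2 + (27*sqrt(2)/2)i


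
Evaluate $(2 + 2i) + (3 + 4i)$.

(2 + 3) + (2 + 4)i = 5 + 6i


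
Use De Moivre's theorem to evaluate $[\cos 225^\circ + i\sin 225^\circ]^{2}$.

By De Moivre: z^n = r^n(cos(nθ) + i sin(nθ))
= 1^2(cos(2*225°) + i sin(2*225°))
= 1(cos 90° + i sin 90°)
= i


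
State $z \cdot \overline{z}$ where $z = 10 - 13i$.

z * conjugate(z) = |z|^2 = a^2 + b^2
= 10^2 + (-13)^2 = 269


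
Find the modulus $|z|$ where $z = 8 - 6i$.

|z| = sqrt(a^2 + b^2) = sqrt(8^2 + (-6)^2) = sqrt(100) = 10


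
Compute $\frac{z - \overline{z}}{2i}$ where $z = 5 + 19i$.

z - conjugate(z) = 2bi
(z - conjugate(z))/(2i) = 2bi/(2i) = b = 19


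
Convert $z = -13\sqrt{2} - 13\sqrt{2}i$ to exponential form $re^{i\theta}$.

r = |z| = sqrt((-13*sqrt(2))^2 + (-13*sqrt(2))^2) = sqrt(338 + 338) = sqrt(676) = 26
θ = arctan(b/a) = arctan(-18.3848/-18.3848) (quadrant-adjusted) = -135° = -3π/4
z = 26e^(-i*3π/4)


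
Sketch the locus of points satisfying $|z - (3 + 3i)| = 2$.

|z - z0| = r describes a circle centered at z0 with radius r
Here z0 = 3 + 3i and r = 2
Locus: Circle centered at (3, 3) with radius 2


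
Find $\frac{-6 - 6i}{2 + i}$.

Multiply numerator and denominator by conjugate (2 - i):
= (-6 - 6i)(2 - i) / (2^2 + 1^2)
= (-18 - 6i) / 5
= -18/5 - (6/5)i


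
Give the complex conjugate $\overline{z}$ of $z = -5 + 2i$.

If z = a + bi, then conjugate(z) = a - bi
conjugate(-5 + 2i) = -5 - 2i


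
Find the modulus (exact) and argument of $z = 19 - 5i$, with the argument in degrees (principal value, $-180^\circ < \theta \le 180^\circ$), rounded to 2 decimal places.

|z| = sqrt(19^2 + (-5)^2) = sqrt(386)
arg(z) = arctan(b/a) = arctan(-5/19) (quadrant-adjusted) = -14.74°


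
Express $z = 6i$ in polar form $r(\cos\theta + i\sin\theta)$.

r = |z| = sqrt(a^2 + b^2) = sqrt((0)^2 + (6)^2) = sqrt(0 + 36) = sqrt(36) = 6
a = 0 and b > 0, so z lies on the positive imaginary axis: θ = 90°
z = 6(cos 90° + i sin 90°)


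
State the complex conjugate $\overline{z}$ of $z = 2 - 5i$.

If z = a + bi, then conjugate(z) = a - bi
conjugate(2 - 5i) = 2 + 5i


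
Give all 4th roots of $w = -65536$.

|w| = 65536, arg(w) = 180°
Root modulus = 65536^(1/4) = 16
Root arguments: θ_k = (180° + 360°k)/4 for k = 0, 1, ..., 3
Roots: 8*sqrt(2) + 8*sqrt(2)i, -8*sqrt(2) + 8*sqrt(2)i, -8*sqrt(2) - 8*sqrt(2)i, 8*sqrt(2) - 8*sqrt(2)i
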